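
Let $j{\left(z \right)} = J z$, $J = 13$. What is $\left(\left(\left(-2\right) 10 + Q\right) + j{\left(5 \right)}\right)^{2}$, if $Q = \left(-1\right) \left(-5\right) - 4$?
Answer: $2116$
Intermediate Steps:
$j{\left(z \right)} = 13 z$
$Q = 1$ ($Q = 5 - 4 = 1$)
$\left(\left(\left(-2\right) 10 + Q\right) + j{\left(5 \right)}\right)^{2} = \left(\left(\left(-2\right) 10 + 1\right) + 13 \cdot 5\right)^{2} = \left(\left(-20 + 1\right) + 65\right)^{2} = \left(-19 + 65\right)^{2} = 46^{2} = 2116$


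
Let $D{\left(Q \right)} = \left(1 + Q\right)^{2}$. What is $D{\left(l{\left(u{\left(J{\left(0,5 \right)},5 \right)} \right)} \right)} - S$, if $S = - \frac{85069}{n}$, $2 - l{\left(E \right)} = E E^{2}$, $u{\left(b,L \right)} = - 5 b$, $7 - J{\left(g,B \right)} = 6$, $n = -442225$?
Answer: $\frac{7245329331}{442225} \approx 16384.0$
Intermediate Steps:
$J{\left(g,B \right)} = 1$ ($J{\left(g,B \right)} = 7 - 6 = 1$)
$l{\left(E \right)} = 2 - E^{3}$ ($l{\left(E \right)} = 2 - E E^{2} = 2 - E^{3}$)
$S = \frac{85069}{442225}$ ($S = - \frac{85069}{-442225} = \left(-85069\right) \left(- \frac{1}{442225}\right) = \frac{85069}{442225} \approx 0.19237$)
$D{\left(l{\left(u{\left(J{\left(0,5 \right)},5 \right)} \right)} \right)} - S = \left(1 - \left(-2 + \left(\left(-5\right) 1\right)^{3}\right)\right)^{2} - \frac{85069}{442225} = \left(1 + \left(2 - \left(-5\right)^{3}\right)\right)^{2} - \frac{85069}{442225} = \left(1 + \left(2 - -125\right)\right)^{2} - \frac{85069}{442225} = \left(1 + \left(2 + 125\right)\right)^{2} - \frac{85069}{442225} = \left(1 + 127\right)^{2} - \frac{85069}{442225} = 128^{2} - \frac{85069}{442225} = 16384 - \frac{85069}{442225} = \frac{7245329331}{442225}$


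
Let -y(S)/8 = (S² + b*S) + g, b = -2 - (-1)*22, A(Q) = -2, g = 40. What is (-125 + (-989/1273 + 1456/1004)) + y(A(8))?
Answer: -49949978/319523 ≈ -156.33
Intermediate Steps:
b = 20 (b = -2 - 1*(-22) = -2 + 22 = 20)
y(S) = -320 - 160*S - 8*S² (y(S) = -8*((S² + 20*S) + 40) = -8*(40 + S² + 20*S) = -320 - 160*S - 8*S²)
(-125 + (-989/1273 + 1456/1004)) + y(A(8)) = (-125 + (-989/1273 + 1456/1004)) + (-320 - 160*(-2) - 8*(-2)²) = (-125 + (-989*1/1273 + 1456*(1/1004))) + (-320 + 320 - 8*4) = (-125 + (-989/1273 + 364/251)) + (-320 + 320 - 32) = (-125 + 215133/319523) - 32 = -39725242/319523 - 32 = -49949978/319523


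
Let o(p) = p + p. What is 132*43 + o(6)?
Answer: 5688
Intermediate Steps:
o(p) = 2*p
132*43 + o(6) = 132*43 + 2*6 = 5676 + 12 = 5688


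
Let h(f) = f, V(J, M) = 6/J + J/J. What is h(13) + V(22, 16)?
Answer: 157/11 ≈ 14.273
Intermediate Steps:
V(J, M) = 1 + 6/J (V(J, M) = 6/J + 1 = 1 + 6/J)
h(13) + V(22, 16) = 13 + (6 + 22)/22 = 13 + (1/22)*28 = 13 + 14/11 = 157/11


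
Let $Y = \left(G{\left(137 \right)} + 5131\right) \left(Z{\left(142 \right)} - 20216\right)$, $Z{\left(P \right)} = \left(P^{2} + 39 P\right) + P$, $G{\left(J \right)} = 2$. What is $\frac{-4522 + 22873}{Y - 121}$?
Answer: $\frac{18351}{28888403} \approx 0.00063524$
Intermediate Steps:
$Z{\left(P \right)} = P^{2} + 40 P$
$Y = 28888524$ ($Y = \left(2 + 5131\right) \left(142 \left(40 + 142\right) - 20216\right) = 5133 \left(142 \cdot 182 - 20216\right) = 5133 \left(25844 - 20216\right) = 5133 \cdot 5628 = 28888524$)
$\frac{-4522 + 22873}{Y - 121} = \frac{-4522 + 22873}{28888524 - 121} = \frac{18351}{28888403}$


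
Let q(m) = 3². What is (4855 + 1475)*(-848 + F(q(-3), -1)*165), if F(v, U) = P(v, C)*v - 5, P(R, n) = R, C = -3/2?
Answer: 74010360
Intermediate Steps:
q(m) = 9
C = -3/2 (C = -3*½ = -3/2 ≈ -1.5000)
F(v, U) = -5 + v² (F(v, U) = v*v - 5 = v² - 5 = -5 + v²)
(4855 + 1475)*(-848 + F(q(-3), -1)*165) = (4855 + 1475)*(-848 + (-5 + 9²)*165) = 6330*(-848 + (-5 + 81)*165) = 6330*(-848 + 76*165) = 6330*(-848 + 12540) = 6330*11692 = 74010360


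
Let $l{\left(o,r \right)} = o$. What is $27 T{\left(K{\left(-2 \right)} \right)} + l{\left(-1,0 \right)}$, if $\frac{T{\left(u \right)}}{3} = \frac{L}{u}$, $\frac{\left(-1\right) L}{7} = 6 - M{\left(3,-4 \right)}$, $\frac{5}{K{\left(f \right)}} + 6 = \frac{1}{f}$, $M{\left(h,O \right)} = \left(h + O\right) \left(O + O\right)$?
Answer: $- \frac{7376}{5} \approx -1475.2$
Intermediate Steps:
$M{\left(h,O \right)} = 2 O \left(O + h\right)$ ($M{\left(h,O \right)} = \left(O + h\right) 2 O = 2 O \left(O + h\right)$)
$K{\left(f \right)} = \frac{5}{-6 + \frac{1}{f}}$
$L = 14$ ($L = - 7 \left(6 - 2 \left(-4\right) \left(-4 + 3\right)\right) = - 7 \left(6 - 2 \left(-4\right) \left(-1\right)\right) = - 7 \left(6 - 8\right) = \left(-7\right) \left(-2\right) = 14$)
$T{\left(u \right)} = \frac{42}{u}$ ($T{\left(u \right)} = 3 \frac{14}{u} = \frac{42}{u}$)
$27 T{\left(K{\left(-2 \right)} \right)} + l{\left(-1,0 \right)} = 27 \frac{42}{\left(-5\right) \left(-2\right) \frac{1}{-1 + 6 \left(-2\right)}} - 1 = 27 \frac{42}{\left(-5\right) \left(-2\right) \frac{1}{-1 - 12}} - 1 = 27 \frac{42}{\left(-5\right) \left(-2\right) \frac{1}{-13}} - 1 = 27 \frac{42}{\left(-5\right) \left(-2\right) \left(- \frac{1}{13}\right)} - 1 = 27 \frac{42}{- \frac{10}{13}} - 1 = 27 \cdot 42 \left(- \frac{13}{10}\right) - 1 = 27 \left(- \frac{273}{5}\right) - 1 = - \frac{7371}{5} - 1 = - \frac{7376}{5}$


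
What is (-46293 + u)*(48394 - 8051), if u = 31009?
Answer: -616602412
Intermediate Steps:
(-46293 + u)*(48394 - 8051) = (-46293 + 31009)*(48394 - 8051) = -15284*40343 = -616602412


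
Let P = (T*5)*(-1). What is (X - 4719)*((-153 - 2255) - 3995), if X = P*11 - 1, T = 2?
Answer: 30926490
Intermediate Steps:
P = -10 (P = (2*5)*(-1) = 10*(-1) = -10)
X = -111 (X = -10*11 - 1 = -110 - 1 = -111)
(X - 4719)*((-153 - 2255) - 3995) = (-111 - 4719)*((-153 - 2255) - 3995) = -4830*(-2408 - 3995) = -4830*(-6403) = 30926490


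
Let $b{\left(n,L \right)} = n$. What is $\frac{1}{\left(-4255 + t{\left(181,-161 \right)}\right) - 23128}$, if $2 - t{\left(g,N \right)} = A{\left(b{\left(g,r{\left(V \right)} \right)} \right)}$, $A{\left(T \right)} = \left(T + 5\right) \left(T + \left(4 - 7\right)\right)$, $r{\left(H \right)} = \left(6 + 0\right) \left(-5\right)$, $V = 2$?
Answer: $- \frac{1}{60489} \approx -1.6532 \cdot 10^{-5}$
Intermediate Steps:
$r{\left(H \right)} = -30$ ($r{\left(H \right)} = 6 \left(-5\right) = -30$)
$A{\left(T \right)} = \left(-3 + T\right) \left(5 + T\right)$ ($A{\left(T \right)} = \left(5 + T\right) \left(T + \left(4 - 7\right)\right) = \left(5 + T\right) \left(T - 3\right) = \left(5 + T\right) \left(-3 + T\right) = \left(-3 + T\right) \left(5 + T\right)$)
$t{\left(g,N \right)} = 17 - g^{2} - 2 g$ ($t{\left(g,N \right)} = 2 - \left(-15 + g^{2} + 2 g\right) = 17 - g^{2} - 2 g$)
$\frac{1}{\left(-4255 + t{\left(181,-161 \right)}\right) - 23128} = \frac{1}{\left(-4255 - 33106\right) - 23128} = \frac{1}{-37361 - 23128} = \frac{1}{-60489} = - \frac{1}{60489}$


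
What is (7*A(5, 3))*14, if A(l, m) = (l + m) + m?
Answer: 1078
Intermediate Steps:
A(l, m) = l + 2*m
(7*A(5, 3))*14 = (7*(5 + 2*3))*14 = (7*(5 + 6))*14 = (7*11)*14 = 77*14 = 1078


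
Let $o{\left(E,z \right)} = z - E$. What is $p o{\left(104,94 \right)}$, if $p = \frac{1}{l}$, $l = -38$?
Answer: $\frac{5}{19} \approx 0.26316$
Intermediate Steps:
$p = - \frac{1}{38}$ ($p = \frac{1}{-38} = - \frac{1}{38} \approx -0.026316$)
$p o{\left(104,94 \right)} = - \frac{94 - 104}{38} = \left(- \frac{1}{38}\right) \left(-10\right) = \frac{5}{19}$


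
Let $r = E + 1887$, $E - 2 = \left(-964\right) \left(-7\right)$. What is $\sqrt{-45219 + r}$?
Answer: $i \sqrt{36582} \approx 191.26 i$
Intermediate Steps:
$E = 6750$ ($E = 2 - -6748 = 2 + 6748 = 6750$)
$r = 8637$ ($r = 6750 + 1887 = 8637$)
$\sqrt{-45219 + r} = \sqrt{-45219 + 8637} = \sqrt{-36582} = i \sqrt{36582}$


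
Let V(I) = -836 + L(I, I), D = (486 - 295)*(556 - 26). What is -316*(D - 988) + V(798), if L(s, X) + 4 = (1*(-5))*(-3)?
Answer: -31677297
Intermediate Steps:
D = 101230 (D = 191*530 = 101230)
L(s, X) = 11 (L(s, X) = -4 + (1*(-5))*(-3) = -4 - 5*(-3) = -4 + 15 = 11)
V(I) = -825 (V(I) = -836 + 11 = -825)
-316*(D - 988) + V(798) = -316*(101230 - 988) - 825 = -316*100242 - 825 = -31676472 - 825 = -31677297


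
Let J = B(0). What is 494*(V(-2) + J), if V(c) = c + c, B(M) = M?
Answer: -1976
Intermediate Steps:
J = 0
V(c) = 2*c
494*(V(-2) + J) = 494*(2*(-2) + 0) = 494*(-4 + 0) = 494*(-4) = -1976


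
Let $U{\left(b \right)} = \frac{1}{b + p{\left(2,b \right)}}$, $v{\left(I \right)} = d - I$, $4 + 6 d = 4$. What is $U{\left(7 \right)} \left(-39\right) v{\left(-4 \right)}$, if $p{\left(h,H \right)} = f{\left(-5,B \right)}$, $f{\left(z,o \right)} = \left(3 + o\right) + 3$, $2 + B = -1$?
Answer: $- \frac{78}{5} \approx -15.6$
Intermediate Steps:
$B = -3$ ($B = -2 - 1 = -3$)
$d = 0$ ($d = - \frac{2}{3} + \frac{1}{6} \cdot 4 = - \frac{2}{3} + \frac{2}{3} = 0$)
$f{\left(z,o \right)} = 6 + o$
$p{\left(h,H \right)} = 3$ ($p{\left(h,H \right)} = 6 - 3 = 3$)
$v{\left(I \right)} = - I$ ($v{\left(I \right)} = 0 - I = - I$)
$U{\left(b \right)} = \frac{1}{3 + b}$ ($U{\left(b \right)} = \frac{1}{b + 3} = \frac{1}{3 + b}$)
$U{\left(7 \right)} \left(-39\right) v{\left(-4 \right)} = \frac{1}{3 + 7} \left(-39\right) \left(\left(-1\right) \left(-4\right)\right) = \frac{1}{10} \left(-39\right) 4 = \left(- \frac{39}{10}\right) 4 = - \frac{78}{5}$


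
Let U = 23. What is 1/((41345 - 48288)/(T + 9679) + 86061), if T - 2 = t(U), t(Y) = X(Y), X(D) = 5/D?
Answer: 222668/19162871059 ≈ 1.1620e-5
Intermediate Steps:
t(Y) = 5/Y
T = 51/23 (T = 2 + 5/23 = 51/23 ≈ 2.2174)
1/((41345 - 48288)/(T + 9679) + 86061) = 1/((41345 - 48288)/(51/23 + 9679) + 86061) = 1/(-6943/222668/23 + 86061) = 1/(-6943*23/222668 + 86061) = 1/(-159689/222668 + 86061) = 1/(19162871059/222668) = 222668/19162871059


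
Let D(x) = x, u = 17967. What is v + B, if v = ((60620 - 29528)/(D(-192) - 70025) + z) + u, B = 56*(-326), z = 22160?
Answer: 1535684915/70217 ≈ 21871.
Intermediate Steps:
B = -18256
v = 2817566467/70217 (v = ((60620 - 29528)/(-192 - 70025) + 22160) + 17967 = (31092/(-70217) + 22160) + 17967 = (31092*(-1/70217) + 22160) + 17967 = (-31092/70217 + 22160) + 17967 = 1555977628/70217 + 17967 = 2817566467/70217 ≈ 40127.)
v + B = 2817566467/70217 - 18256 = 1535684915/70217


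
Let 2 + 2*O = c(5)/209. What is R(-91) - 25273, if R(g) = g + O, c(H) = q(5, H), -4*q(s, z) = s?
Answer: -42410285/1672 ≈ -25365.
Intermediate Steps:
q(s, z) = -s/4
c(H) = -5/4 (c(H) = -¼*5 = -5/4)
O = -1677/1672 (O = -1 + (-5/4/209)/2 = -1 + (-5/4*1/209)/2 = -1 + (½)*(-5/836) = -1 - 5/1672 = -1677/1672 ≈ -1.0030)
R(g) = -1677/1672 + g (R(g) = g - 1677/1672 = -1677/1672 + g)
R(-91) - 25273 = (-1677/1672 - 91) - 25273 = -153829/1672 - 25273 = -42410285/1672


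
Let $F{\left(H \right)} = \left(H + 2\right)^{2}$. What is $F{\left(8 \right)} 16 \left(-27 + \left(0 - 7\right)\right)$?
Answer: $-54400$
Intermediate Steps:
$F{\left(H \right)} = \left(2 + H\right)^{2}$
$F{\left(8 \right)} 16 \left(-27 + \left(0 - 7\right)\right) = \left(2 + 8\right)^{2} \cdot 16 \left(-27 + \left(0 - 7\right)\right) = 10^{2} \cdot 16 \left(-27 + \left(0 - 7\right)\right) = 100 \cdot 16 \left(-27 - 7\right) = 1600 \left(-34\right) = -54400$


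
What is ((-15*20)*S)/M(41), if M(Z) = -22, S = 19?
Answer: 2850/11 ≈ 259.09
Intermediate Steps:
((-15*20)*S)/M(41) = (-15*20*19)/(-22) = -300*19*(-1/22) = -5700*(-1/22) = 2850/11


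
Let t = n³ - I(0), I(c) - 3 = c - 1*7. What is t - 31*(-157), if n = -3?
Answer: 4844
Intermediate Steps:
I(c) = -4 + c (I(c) = 3 + (c - 1*7) = 3 + (c - 7) = 3 + (-7 + c) = -4 + c)
t = -23 (t = (-3)³ - (-4 + 0) = -27 - 1*(-4) = -27 + 4 = -23)
t - 31*(-157) = -23 - 31*(-157) = -23 + 4867 = 4844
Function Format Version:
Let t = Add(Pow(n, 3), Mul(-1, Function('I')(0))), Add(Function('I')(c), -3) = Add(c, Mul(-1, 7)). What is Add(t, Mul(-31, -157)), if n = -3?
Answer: 4844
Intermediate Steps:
Function('I')(c) = Add(-4, c) (Function('I')(c) = Add(3, Add(c, Mul(-1, 7))) = Add(3, Add(c, -7)) = Add(3, Add(-7, c)) = Add(-4, c))
t = -23 (t = Add(Pow(-3, 3), Mul(-1, Add(-4, 0))) = Add(-27, Mul(-1, -4)) = Add(-27, 4) = -23)
Add(t, Mul(-31, -157)) = Add(-23, Mul(-31, -157)) = Add(-23, 4867) = 4844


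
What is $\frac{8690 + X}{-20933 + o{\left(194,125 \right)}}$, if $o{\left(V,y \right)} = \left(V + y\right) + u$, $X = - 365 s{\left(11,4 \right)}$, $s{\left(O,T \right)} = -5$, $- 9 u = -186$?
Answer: $- \frac{6309}{12356} \approx -0.5106$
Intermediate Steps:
$u = \frac{62}{3}$ ($u = \left(- \frac{1}{9}\right) \left(-186\right) = \frac{62}{3} \approx 20.667$)
$X = 1825$ ($X = \left(-365\right) \left(-5\right) = 1825$)
$o{\left(V,y \right)} = \frac{62}{3} + V + y$ ($o{\left(V,y \right)} = \left(V + y\right) + \frac{62}{3} = \frac{62}{3} + V + y$)
$\frac{8690 + X}{-20933 + o{\left(194,125 \right)}} = \frac{8690 + 1825}{-20933 + \left(\frac{62}{3} + 194 + 125\right)} = \frac{10515}{-20933 + \frac{1019}{3}} = \frac{10515}{- \frac{61780}{3}} = 10515 \left(- \frac{3}{61780}\right) = - \frac{6309}{12356}$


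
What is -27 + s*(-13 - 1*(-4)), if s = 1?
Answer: -36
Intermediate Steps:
-27 + s*(-13 - 1*(-4)) = -27 + 1*(-13 - 1*(-4)) = -27 + 1*(-13 + 4) = -27 + 1*(-9) = -27 - 9 = -36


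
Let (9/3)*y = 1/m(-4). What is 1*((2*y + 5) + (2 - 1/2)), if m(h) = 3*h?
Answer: 58/9 ≈ 6.4444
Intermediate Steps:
y = -1/36 (y = 1/(3*((3*(-4)))) = (⅓)/(-12) = (⅓)*(-1/12) = -1/36 ≈ -0.027778)
1*((2*y + 5) + (2 - 1/2)) = 1*((2*(-1/36) + 5) + (2 - 1/2)) = 1*((-1/18 + 5) + (2 - 1*½)) = 1*(89/18 + (2 - ½)) = 1*(89/18 + 3/2) = 1*(58/9) = 58/9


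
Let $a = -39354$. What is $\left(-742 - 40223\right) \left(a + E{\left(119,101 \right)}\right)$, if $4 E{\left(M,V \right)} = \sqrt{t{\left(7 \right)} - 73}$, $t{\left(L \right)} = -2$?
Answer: $1612136610 - \frac{204825 i \sqrt{3}}{4} \approx 1.6121 \cdot 10^{9} - 88692.0 i$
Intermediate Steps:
$E{\left(M,V \right)} = \frac{5 i \sqrt{3}}{4}$ ($E{\left(M,V \right)} = \frac{\sqrt{-2 - 73}}{4} = \frac{\sqrt{-75}}{4} = \frac{5 i \sqrt{3}}{4}$)
$\left(-742 - 40223\right) \left(a + E{\left(119,101 \right)}\right) = \left(-742 - 40223\right) \left(-39354 + \frac{5 i \sqrt{3}}{4}\right) = - 40965 \left(-39354 + \frac{5 i \sqrt{3}}{4}\right) = 1612136610 - \frac{204825 i \sqrt{3}}{4}$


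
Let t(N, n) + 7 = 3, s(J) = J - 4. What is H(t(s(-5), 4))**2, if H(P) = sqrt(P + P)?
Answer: -8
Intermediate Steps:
s(J) = -4 + J
t(N, n) = -4 (t(N, n) = -7 + 3 = -4)
H(P) = sqrt(2)*sqrt(P) (H(P) = sqrt(2*P) = sqrt(2)*sqrt(P))
H(t(s(-5), 4))**2 = (sqrt(2)*sqrt(-4))**2 = (sqrt(2)*(2*I))**2 = (2*I*sqrt(2))**2 = -8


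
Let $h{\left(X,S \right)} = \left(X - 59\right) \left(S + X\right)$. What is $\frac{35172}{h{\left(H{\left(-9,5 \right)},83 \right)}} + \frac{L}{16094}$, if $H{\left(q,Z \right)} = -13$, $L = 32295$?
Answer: $- \frac{5601269}{1126580} \approx -4.9719$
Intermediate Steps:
$h{\left(X,S \right)} = \left(-59 + X\right) \left(S + X\right)$
$\frac{35172}{h{\left(H{\left(-9,5 \right)},83 \right)}} + \frac{L}{16094} = \frac{35172}{\left(-13\right)^{2} - 4897 - -767 + 83 \left(-13\right)} + \frac{32295}{16094} = \frac{35172}{169 - 4897 + 767 - 1079} + 32295 \cdot \frac{1}{16094} = \frac{35172}{-5040} + \frac{32295}{16094} = 35172 \left(- \frac{1}{5040}\right) + \frac{32295}{16094} = - \frac{977}{140} + \frac{32295}{16094} = - \frac{5601269}{1126580}$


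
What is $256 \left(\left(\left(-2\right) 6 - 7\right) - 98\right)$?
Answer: $-29952$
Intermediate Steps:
$256 \left(\left(\left(-2\right) 6 - 7\right) - 98\right) = 256 \left(\left(-12 - 7\right) - 98\right) = 256 \left(-19 - 98\right) = 256 \left(-117\right) = -29952$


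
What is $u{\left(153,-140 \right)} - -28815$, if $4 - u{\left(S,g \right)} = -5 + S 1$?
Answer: $28671$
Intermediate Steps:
$u{\left(S,g \right)} = 9 - S$ ($u{\left(S,g \right)} = 4 - \left(-5 + S 1\right) = 4 - \left(-5 + S\right) = 9 - S$)
$u{\left(153,-140 \right)} - -28815 = \left(9 - 153\right) - -28815 = \left(9 - 153\right) + 28815 = -144 + 28815 = 28671$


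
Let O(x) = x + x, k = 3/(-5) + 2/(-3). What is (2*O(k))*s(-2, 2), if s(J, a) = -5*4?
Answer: 304/3 ≈ 101.33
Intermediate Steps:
s(J, a) = -20
k = -19/15 (k = 3*(-1/5) + 2*(-1/3) = -3/5 - 2/3 = -19/15 ≈ -1.2667)
O(x) = 2*x
(2*O(k))*s(-2, 2) = (2*(2*(-19/15)))*(-20) = (2*(-38/15))*(-20) = -76/15*(-20) = 304/3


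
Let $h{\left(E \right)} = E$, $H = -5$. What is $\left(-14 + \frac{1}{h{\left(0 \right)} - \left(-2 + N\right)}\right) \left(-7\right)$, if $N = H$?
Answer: $97$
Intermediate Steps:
$N = -5$
$\left(-14 + \frac{1}{h{\left(0 \right)} - \left(-2 + N\right)}\right) \left(-7\right) = \left(-14 + \frac{1}{0 + \left(\left(-1\right) \left(-5\right) + 2\right)}\right) \left(-7\right) = \left(-14 + \frac{1}{0 + \left(5 + 2\right)}\right) \left(-7\right) = \left(-14 + \frac{1}{0 + 7}\right) \left(-7\right) = \left(-14 + \frac{1}{7}\right) \left(-7\right) = \left(- \frac{97}{7}\right) \left(-7\right) = 97$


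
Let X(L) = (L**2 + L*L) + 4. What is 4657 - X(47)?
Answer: 235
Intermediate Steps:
X(L) = 4 + 2*L**2 (X(L) = (L**2 + L**2) + 4 = 2*L**2 + 4 = 4 + 2*L**2)
4657 - X(47) = 4657 - (4 + 2*47**2) = 4657 - (4 + 2*2209) = 4657 - (4 + 4418) = 4657 - 1*4422 = 4657 - 4422 = 235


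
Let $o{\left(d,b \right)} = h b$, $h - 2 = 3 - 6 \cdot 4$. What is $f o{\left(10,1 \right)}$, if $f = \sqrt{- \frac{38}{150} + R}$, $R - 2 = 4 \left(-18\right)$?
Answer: $- \frac{19 i \sqrt{15807}}{15} \approx - 159.25 i$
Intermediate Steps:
$h = -19$ ($h = 2 + \left(3 - 6 \cdot 4\right) = 2 + \left(3 - 24\right) = 2 - 21 = -19$)
$R = -70$ ($R = 2 + 4 \left(-18\right) = 2 - 72 = -70$)
$o{\left(d,b \right)} = - 19 b$
$f = \frac{i \sqrt{15807}}{15}$ ($f = \sqrt{- \frac{38}{150} - 70} = \sqrt{\left(-38\right) \frac{1}{150} - 70} = \sqrt{- \frac{19}{75} - 70} = \sqrt{- \frac{5269}{75}} = \frac{i \sqrt{15807}}{15} \approx 8.3817 i$)
$f o{\left(10,1 \right)} = \frac{i \sqrt{15807}}{15} \left(\left(-19\right) 1\right) = \frac{i \sqrt{15807}}{15} \left(-19\right) = - \frac{19 i \sqrt{15807}}{15}$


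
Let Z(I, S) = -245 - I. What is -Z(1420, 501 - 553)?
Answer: 1665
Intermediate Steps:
-Z(1420, 501 - 553) = -(-245 - 1*1420) = -(-245 - 1420) = -1*(-1665) = 1665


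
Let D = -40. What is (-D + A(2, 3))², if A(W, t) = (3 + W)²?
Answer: 4225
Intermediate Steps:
(-D + A(2, 3))² = (-1*(-40) + (3 + 2)²)² = (40 + 5²)² = (40 + 25)² = 65² = 4225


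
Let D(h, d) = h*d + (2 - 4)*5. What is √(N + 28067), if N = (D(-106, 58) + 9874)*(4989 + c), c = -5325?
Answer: I*√1220509 ≈ 1104.8*I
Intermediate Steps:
D(h, d) = -10 + d*h (D(h, d) = d*h - 2*5 = d*h - 10 = -10 + d*h)
N = -1248576 (N = ((-10 + 58*(-106)) + 9874)*(4989 - 5325) = ((-10 - 6148) + 9874)*(-336) = (-6158 + 9874)*(-336) = 3716*(-336) = -1248576)
√(N + 28067) = √(-1248576 + 28067) = √(-1220509) = I*√1220509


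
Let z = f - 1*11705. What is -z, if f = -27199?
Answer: 38904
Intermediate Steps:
z = -38904 (z = -27199 - 1*11705 = -27199 - 11705 = -38904)
-z = -1*(-38904) = 38904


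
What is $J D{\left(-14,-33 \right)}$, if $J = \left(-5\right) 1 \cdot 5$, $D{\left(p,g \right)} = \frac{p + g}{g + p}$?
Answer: $-25$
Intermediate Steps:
$D{\left(p,g \right)} = 1$ ($D{\left(p,g \right)} = \frac{g + p}{g + p} = 1$)
$J = -25$ ($J = \left(-5\right) 5 = -25$)
$J D{\left(-14,-33 \right)} = \left(-25\right) 1 = -25$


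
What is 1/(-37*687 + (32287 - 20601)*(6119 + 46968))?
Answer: 1/620349263 ≈ 1.6120e-9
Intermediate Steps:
1/(-37*687 + (32287 - 20601)*(6119 + 46968)) = 1/(-25419 + 11686*53087) = 1/(-25419 + 620374682) = 1/620349263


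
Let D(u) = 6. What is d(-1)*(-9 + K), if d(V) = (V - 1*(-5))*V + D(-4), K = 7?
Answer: -4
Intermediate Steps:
d(V) = 6 + V*(5 + V) (d(V) = (V - 1*(-5))*V + 6 = (V + 5)*V + 6 = (5 + V)*V + 6 = V*(5 + V) + 6 = 6 + V*(5 + V))
d(-1)*(-9 + K) = (6 + (-1)² + 5*(-1))*(-9 + 7) = (6 + 1 - 5)*(-2) = 2*(-2) = -4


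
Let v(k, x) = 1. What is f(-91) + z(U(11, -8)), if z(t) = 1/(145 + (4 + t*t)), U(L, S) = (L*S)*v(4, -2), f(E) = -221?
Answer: -1744352/7893 ≈ -221.00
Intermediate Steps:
U(L, S) = L*S (U(L, S) = (L*S)*1 = L*S)
z(t) = 1/(149 + t²) (z(t) = 1/(145 + (4 + t²)) = 1/(149 + t²))
f(-91) + z(U(11, -8)) = -221 + 1/(149 + (11*(-8))²) = -221 + 1/(149 + (-88)²) = -221 + 1/(149 + 7744) = -221 + 1/7893 = -1744352/7893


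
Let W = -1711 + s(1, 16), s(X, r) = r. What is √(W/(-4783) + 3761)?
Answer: √86048838914/4783 ≈ 61.330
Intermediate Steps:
W = -1695 (W = -1711 + 16 = -1695)
√(W/(-4783) + 3761) = √(-1695/(-4783) + 3761) = √(-1695*(-1/4783) + 3761) = √(1695/4783 + 3761) = √(17990558/4783) = √86048838914/4783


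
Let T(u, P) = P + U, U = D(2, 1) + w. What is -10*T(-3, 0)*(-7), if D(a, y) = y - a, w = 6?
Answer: 350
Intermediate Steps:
U = 5 (U = (1 - 1*2) + 6 = (1 - 2) + 6 = -1 + 6 = 5)
T(u, P) = 5 + P (T(u, P) = P + 5 = 5 + P)
-10*T(-3, 0)*(-7) = -10*(5 + 0)*(-7) = -10*5*(-7) = -50*(-7) = 350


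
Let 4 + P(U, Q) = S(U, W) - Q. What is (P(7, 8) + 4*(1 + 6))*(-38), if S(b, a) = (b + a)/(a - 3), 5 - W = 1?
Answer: -1026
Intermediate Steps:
W = 4 (W = 5 - 1*1 = 5 - 1 = 4)
S(b, a) = (a + b)/(-3 + a)
P(U, Q) = U - Q (P(U, Q) = -4 + ((4 + U)/(-3 + 4) - Q) = -4 + ((4 + U)/1 - Q) = -4 + (1*(4 + U) - Q) = -4 + ((4 + U) - Q) = -4 + (4 + U - Q) = U - Q)
(P(7, 8) + 4*(1 + 6))*(-38) = ((7 - 1*8) + 4*(1 + 6))*(-38) = ((7 - 8) + 4*7)*(-38) = (-1 + 28)*(-38) = 27*(-38) = -1026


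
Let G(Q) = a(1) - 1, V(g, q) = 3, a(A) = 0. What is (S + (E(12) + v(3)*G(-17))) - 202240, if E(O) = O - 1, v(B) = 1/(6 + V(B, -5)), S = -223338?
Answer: -3830104/9 ≈ -4.2557e+5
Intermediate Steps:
v(B) = ⅑ (v(B) = 1/(6 + 3) = 1/9 = ⅑)
G(Q) = -1 (G(Q) = 0 - 1 = -1)
E(O) = -1 + O
(S + (E(12) + v(3)*G(-17))) - 202240 = (-223338 + ((-1 + 12) + (⅑)*(-1))) - 202240 = (-223338 + (11 - ⅑)) - 202240 = (-223338 + 98/9) - 202240 = -2009944/9 - 202240 = -3830104/9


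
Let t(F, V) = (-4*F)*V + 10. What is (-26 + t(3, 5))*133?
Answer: -10108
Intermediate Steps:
t(F, V) = 10 - 4*F*V (t(F, V) = -4*F*V + 10 = 10 - 4*F*V)
(-26 + t(3, 5))*133 = (-26 + (10 - 4*3*5))*133 = (-26 + (10 - 60))*133 = (-26 - 50)*133 = -76*133 = -10108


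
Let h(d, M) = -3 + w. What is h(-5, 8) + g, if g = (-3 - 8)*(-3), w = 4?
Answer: 34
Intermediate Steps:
g = 33 (g = -11*(-3) = 33)
h(d, M) = 1 (h(d, M) = -3 + 4 = 1)
h(-5, 8) + g = 1 + 33 = 34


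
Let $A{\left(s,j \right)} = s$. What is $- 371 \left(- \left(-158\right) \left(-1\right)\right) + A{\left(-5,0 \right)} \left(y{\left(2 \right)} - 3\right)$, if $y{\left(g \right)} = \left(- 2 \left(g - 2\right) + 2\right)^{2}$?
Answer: $58613$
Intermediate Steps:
$y{\left(g \right)} = \left(6 - 2 g\right)^{2}$ ($y{\left(g \right)} = \left(- 2 \left(-2 + g\right) + 2\right)^{2} = \left(\left(4 - 2 g\right) + 2\right)^{2} = \left(6 - 2 g\right)^{2}$)
$- 371 \left(- \left(-158\right) \left(-1\right)\right) + A{\left(-5,0 \right)} \left(y{\left(2 \right)} - 3\right) = - 371 \left(- \left(-158\right) \left(-1\right)\right) - 5 \left(4 \left(-3 + 2\right)^{2} - 3\right) = - 371 \left(\left(-1\right) 158\right) - 5 \left(4 \left(-1\right)^{2} - 3\right) = \left(-371\right) \left(-158\right) - 5 \left(4 \cdot 1 - 3\right) = 58618 - 5 \left(4 - 3\right) = 58618 - 5 = 58613$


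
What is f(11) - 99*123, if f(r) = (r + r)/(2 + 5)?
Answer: -85217/7 ≈ -12174.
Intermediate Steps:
f(r) = 2*r/7 (f(r) = (2*r)/7 = (2*r)*(⅐) = 2*r/7)
f(11) - 99*123 = (2/7)*11 - 99*123 = 22/7 - 12177 = -85217/7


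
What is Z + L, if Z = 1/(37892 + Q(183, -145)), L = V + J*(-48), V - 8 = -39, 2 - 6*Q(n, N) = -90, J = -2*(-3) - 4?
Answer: -14442691/113722 ≈ -127.00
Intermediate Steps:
J = 2 (J = 6 - 4 = 2)
Q(n, N) = 46/3 (Q(n, N) = ⅓ - ⅙*(-90) = ⅓ + 15 = 46/3)
V = -31 (V = 8 - 39 = -31)
L = -127 (L = -31 + 2*(-48) = -31 - 96 = -127)
Z = 3/113722 (Z = 1/(37892 + 46/3) = 1/(113722/3) = 3/113722 ≈ 2.6380e-5)
Z + L = 3/113722 - 127 = -14442691/113722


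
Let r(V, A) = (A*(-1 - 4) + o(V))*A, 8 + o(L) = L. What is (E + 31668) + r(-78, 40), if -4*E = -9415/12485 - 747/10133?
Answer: 1023632270905/50604202 ≈ 20228.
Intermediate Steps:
o(L) = -8 + L
E = 10472849/50604202 (E = -(-9415/12485 - 747/10133)/4 = -(-9415*1/12485 - 747*1/10133)/4 = -(-1883/2497 - 747/10133)/4 = -¼*(-20945698/25302101) = 10472849/50604202 ≈ 0.20696)
r(V, A) = A*(-8 + V - 5*A) (r(V, A) = (A*(-1 - 4) + (-8 + V))*A = (A*(-5) + (-8 + V))*A = (-5*A + (-8 + V))*A = (-8 + V - 5*A)*A = A*(-8 + V - 5*A))
(E + 31668) + r(-78, 40) = (10472849/50604202 + 31668) + 40*(-8 - 78 - 5*40) = 1602544341785/50604202 + 40*(-8 - 78 - 200) = 1602544341785/50604202 + 40*(-286) = 1602544341785/50604202 - 11440 = 1023632270905/50604202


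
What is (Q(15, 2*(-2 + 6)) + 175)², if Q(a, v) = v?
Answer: 33489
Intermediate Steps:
(Q(15, 2*(-2 + 6)) + 175)² = (2*(-2 + 6) + 175)² = (2*4 + 175)² = (8 + 175)² = 183² = 33489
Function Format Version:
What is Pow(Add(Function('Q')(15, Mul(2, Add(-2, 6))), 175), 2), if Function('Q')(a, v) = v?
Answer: 33489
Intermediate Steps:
Pow(Add(Function('Q')(15, Mul(2, Add(-2, 6))), 175), 2) = Pow(Add(Mul(2, Add(-2, 6)), 175), 2) = Pow(Add(Mul(2, 4), 175), 2) = Pow(Add(8, 175), 2) = Pow(183, 2) = 33489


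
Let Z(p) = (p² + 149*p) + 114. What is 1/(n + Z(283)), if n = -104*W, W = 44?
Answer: 1/117794 ≈ 8.4894e-6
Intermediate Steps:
Z(p) = 114 + p² + 149*p
n = -4576 (n = -104*44 = -4576)
1/(n + Z(283)) = 1/(-4576 + (114 + 283² + 149*283)) = 1/(-4576 + (114 + 80089 + 42167)) = 1/(-4576 + 122370) = 1/117794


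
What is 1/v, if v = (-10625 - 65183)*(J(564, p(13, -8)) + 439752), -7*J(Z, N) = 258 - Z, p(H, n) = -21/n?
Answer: -7/233380234560 ≈ -2.9994e-11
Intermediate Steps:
J(Z, N) = -258/7 + Z/7 (J(Z, N) = -(258 - Z)/7 = -258/7 + Z/7)
v = -233380234560/7 (v = (-10625 - 65183)*((-258/7 + (1/7)*564) + 439752) = -75808*((-258/7 + 564/7) + 439752) = -75808*(306/7 + 439752) = -75808*3078570/7 = -233380234560/7 ≈ -3.3340e+10)
1/v = 1/(-233380234560/7) = -7/233380234560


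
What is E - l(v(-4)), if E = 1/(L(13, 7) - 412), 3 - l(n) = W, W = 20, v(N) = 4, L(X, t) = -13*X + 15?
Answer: 9621/566 ≈ 16.998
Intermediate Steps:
L(X, t) = 15 - 13*X
l(n) = -17 (l(n) = 3 - 1*20 = 3 - 20 = -17)
E = -1/566 (E = 1/((15 - 13*13) - 412) = 1/((15 - 169) - 412) = 1/(-154 - 412) = 1/(-566) = -1/566 ≈ -0.0017668)
E - l(v(-4)) = -1/566 - 1*(-17) = -1/566 + 17 = 9621/566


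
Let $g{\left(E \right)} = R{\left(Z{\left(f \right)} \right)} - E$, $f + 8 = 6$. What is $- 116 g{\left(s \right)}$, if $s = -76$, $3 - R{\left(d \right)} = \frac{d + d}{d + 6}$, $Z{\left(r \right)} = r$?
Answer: $-9280$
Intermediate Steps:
$f = -2$ ($f = -8 + 6 = -2$)
$R{\left(d \right)} = 3 - \frac{2 d}{6 + d}$ ($R{\left(d \right)} = 3 - \frac{d + d}{d + 6} = 3 - \frac{2 d}{6 + d}$)
$g{\left(E \right)} = 4 - E$ ($g{\left(E \right)} = \frac{18 - 2}{6 - 2} - E = \frac{1}{4} \cdot 16 - E = 4 - E$)
$- 116 g{\left(s \right)} = - 116 \left(4 - -76\right) = - 116 \left(4 + 76\right) = \left(-116\right) 80 = -9280$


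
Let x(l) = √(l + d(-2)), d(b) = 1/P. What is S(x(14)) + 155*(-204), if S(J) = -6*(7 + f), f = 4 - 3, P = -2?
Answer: -31668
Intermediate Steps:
f = 1
d(b) = -½ (d(b) = 1/(-2) = -½)
x(l) = √(-½ + l) (x(l) = √(l - ½) = √(-½ + l))
S(J) = -48 (S(J) = -6*(7 + 1) = -6*8 = -48)
S(x(14)) + 155*(-204) = -48 + 155*(-204) = -48 - 31620 = -31668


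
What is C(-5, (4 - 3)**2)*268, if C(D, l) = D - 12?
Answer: -4556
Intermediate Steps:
C(D, l) = -12 + D
C(-5, (4 - 3)**2)*268 = (-12 - 5)*268 = -17*268 = -4556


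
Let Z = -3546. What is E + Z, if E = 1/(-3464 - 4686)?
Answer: -28899901/8150 ≈ -3546.0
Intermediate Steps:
E = -1/8150 (E = 1/(-8150) = -1/8150 ≈ -0.00012270)
E + Z = -1/8150 - 3546 = -28899901/8150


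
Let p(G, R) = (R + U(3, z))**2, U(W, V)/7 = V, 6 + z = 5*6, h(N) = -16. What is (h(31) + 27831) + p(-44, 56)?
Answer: 77991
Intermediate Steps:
z = 24 (z = -6 + 5*6 = -6 + 30 = 24)
U(W, V) = 7*V
p(G, R) = (168 + R)**2 (p(G, R) = (R + 7*24)**2 = (R + 168)**2 = (168 + R)**2)
(h(31) + 27831) + p(-44, 56) = (-16 + 27831) + (168 + 56)**2 = 27815 + 224**2 = 27815 + 50176 = 77991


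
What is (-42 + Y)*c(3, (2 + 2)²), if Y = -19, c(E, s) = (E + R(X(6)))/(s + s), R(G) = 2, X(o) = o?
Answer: -305/32 ≈ -9.5313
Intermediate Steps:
c(E, s) = (2 + E)/(2*s) (c(E, s) = (E + 2)/(s + s) = (2 + E)/((2*s)) = (2 + E)*(1/(2*s)) = (2 + E)/(2*s))
(-42 + Y)*c(3, (2 + 2)²) = (-42 - 19)*((2 + 3)/(2*((2 + 2)²))) = -61*5/(2*(4²)) = -61*5/(2*16) = -61*5/32 = -305/32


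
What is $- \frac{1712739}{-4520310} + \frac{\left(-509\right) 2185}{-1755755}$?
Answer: $\frac{535632042273}{529103792270} \approx 1.0123$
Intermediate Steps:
$- \frac{1712739}{-4520310} + \frac{\left(-509\right) 2185}{-1755755} = \left(-1712739\right) \left(- \frac{1}{4520310}\right) - - \frac{222433}{351151} = \frac{570913}{1506770} + \frac{222433}{351151} = \frac{535632042273}{529103792270}$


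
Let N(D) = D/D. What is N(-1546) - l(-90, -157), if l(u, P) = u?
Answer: 91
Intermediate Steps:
N(D) = 1
N(-1546) - l(-90, -157) = 1 - 1*(-90) = 1 + 90 = 91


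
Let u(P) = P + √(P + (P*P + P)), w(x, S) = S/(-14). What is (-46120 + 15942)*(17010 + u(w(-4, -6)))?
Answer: -3593384994/7 - 30178*√51/7 ≈ -5.1337e+8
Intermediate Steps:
w(x, S) = -S/14 (w(x, S) = S*(-1/14) = -S/14)
u(P) = P + √(P² + 2*P) (u(P) = P + √(P + (P² + P)) = P + √(P + (P + P²)) = P + √(P² + 2*P))
(-46120 + 15942)*(17010 + u(w(-4, -6))) = (-46120 + 15942)*(17010 + (-1/14*(-6) + √((-1/14*(-6))*(2 - 1/14*(-6))))) = -30178*(17010 + (3/7 + √(3*(2 + 3/7)/7))) = -30178*(17010 + (3/7 + √((3/7)*(17/7)))) = -30178*(17010 + (3/7 + √(51/49))) = -30178*(17010 + (3/7 + √51/7)) = -30178*(119073/7 + √51/7) = -3593384994/7 - 30178*√51/7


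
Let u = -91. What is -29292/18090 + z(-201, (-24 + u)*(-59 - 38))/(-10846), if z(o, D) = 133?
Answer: -53351167/32700690 ≈ -1.6315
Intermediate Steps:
-29292/18090 + z(-201, (-24 + u)*(-59 - 38))/(-10846) = -29292/18090 + 133/(-10846) = -29292*1/18090 + 133*(-1/10846) = -4882/3015 - 133/10846 = -53351167/32700690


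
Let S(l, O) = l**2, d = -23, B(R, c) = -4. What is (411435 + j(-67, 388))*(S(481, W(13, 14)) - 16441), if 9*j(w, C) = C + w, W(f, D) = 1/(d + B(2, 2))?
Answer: 88433275680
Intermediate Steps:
W(f, D) = -1/27 (W(f, D) = 1/(-23 - 4) = 1/(-27) = -1/27)
j(w, C) = C/9 + w/9 (j(w, C) = (C + w)/9 = C/9 + w/9)
(411435 + j(-67, 388))*(S(481, W(13, 14)) - 16441) = (411435 + ((1/9)*388 + (1/9)*(-67)))*(481**2 - 16441) = (411435 + (388/9 - 67/9))*(231361 - 16441) = (411435 + 107/3)*214920 = (1234412/3)*214920 = 88433275680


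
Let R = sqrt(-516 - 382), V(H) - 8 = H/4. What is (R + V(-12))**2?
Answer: (5 + I*sqrt(898))**2 ≈ -873.0 + 299.67*I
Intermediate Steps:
V(H) = 8 + H/4
R = I*sqrt(898) (R = sqrt(-898) = I*sqrt(898) ≈ 29.967*I)
(R + V(-12))**2 = (I*sqrt(898) + (8 + (1/4)*(-12)))**2 = (I*sqrt(898) + (8 - 3))**2 = (I*sqrt(898) + 5)**2 = (5 + I*sqrt(898))**2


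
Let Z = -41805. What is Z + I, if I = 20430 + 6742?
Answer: -14633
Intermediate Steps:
I = 27172
Z + I = -41805 + 27172 = -14633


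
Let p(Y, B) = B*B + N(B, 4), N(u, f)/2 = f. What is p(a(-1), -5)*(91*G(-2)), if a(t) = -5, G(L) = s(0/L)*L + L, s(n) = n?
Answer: -6006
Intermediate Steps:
N(u, f) = 2*f
G(L) = L (G(L) = (0/L)*L + L = 0*L + L = 0 + L = L)
p(Y, B) = 8 + B² (p(Y, B) = B*B + 2*4 = B² + 8 = 8 + B²)
p(a(-1), -5)*(91*G(-2)) = (8 + (-5)²)*(91*(-2)) = (8 + 25)*(-182) = 33*(-182) = -6006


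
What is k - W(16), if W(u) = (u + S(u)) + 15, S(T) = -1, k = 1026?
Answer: 996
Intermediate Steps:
W(u) = 14 + u (W(u) = (u - 1) + 15 = (-1 + u) + 15 = 14 + u)
k - W(16) = 1026 - (14 + 16) = 1026 - 1*30 = 1026 - 30 = 996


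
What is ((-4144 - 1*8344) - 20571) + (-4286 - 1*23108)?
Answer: -60453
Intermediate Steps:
((-4144 - 1*8344) - 20571) + (-4286 - 1*23108) = ((-4144 - 8344) - 20571) + (-4286 - 23108) = (-12488 - 20571) - 27394 = -33059 - 27394 = -60453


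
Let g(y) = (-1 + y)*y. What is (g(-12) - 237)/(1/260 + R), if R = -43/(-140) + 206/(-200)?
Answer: 81900/727 ≈ 112.65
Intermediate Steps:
R = -253/350 (R = -43*(-1/140) + 206*(-1/200) = 43/140 - 103/100 = -253/350 ≈ -0.72286)
g(y) = y*(-1 + y)
(g(-12) - 237)/(1/260 + R) = (-12*(-1 - 12) - 237)/(1/260 - 253/350) = (-12*(-13) - 237)/(1/260 - 253/350) = (156 - 237)/(-6543/9100) = -81*(-9100/6543) = 81900/727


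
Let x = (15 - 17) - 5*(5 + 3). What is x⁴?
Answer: 3111696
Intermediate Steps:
x = -42 (x = -2 - 5*8 = -2 - 40 = -42)
x⁴ = (-42)⁴ = 3111696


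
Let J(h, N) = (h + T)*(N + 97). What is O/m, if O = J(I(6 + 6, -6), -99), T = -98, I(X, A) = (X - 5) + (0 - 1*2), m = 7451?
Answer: 186/7451 ≈ 0.024963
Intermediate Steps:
I(X, A) = -7 + X (I(X, A) = (-5 + X) + (0 - 2) = (-5 + X) - 2 = -7 + X)
J(h, N) = (-98 + h)*(97 + N) (J(h, N) = (h - 98)*(N + 97) = (-98 + h)*(97 + N))
O = 186 (O = -9506 - 98*(-99) + 97*(-7 + (6 + 6)) - 99*(-7 + (6 + 6)) = -9506 + 9702 + 97*(-7 + 12) - 99*(-7 + 12) = -9506 + 9702 + 97*5 - 99*5 = -9506 + 9702 + 485 - 495 = 186)
O/m = 186/7451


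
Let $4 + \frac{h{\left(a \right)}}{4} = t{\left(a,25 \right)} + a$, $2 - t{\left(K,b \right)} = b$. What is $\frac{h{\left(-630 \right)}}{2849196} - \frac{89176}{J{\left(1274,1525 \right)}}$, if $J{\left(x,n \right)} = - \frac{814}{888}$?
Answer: $\frac{254079900087}{2611763} \approx 97283.0$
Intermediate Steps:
$t{\left(K,b \right)} = 2 - b$
$J{\left(x,n \right)} = - \frac{11}{12}$ ($J{\left(x,n \right)} = \left(-814\right) \frac{1}{888} = - \frac{11}{12}$)
$h{\left(a \right)} = -108 + 4 a$ ($h{\left(a \right)} = -16 + 4 \left(\left(2 - 25\right) + a\right) = -16 + 4 \left(-23 + a\right) = -16 + \left(-92 + 4 a\right) = -108 + 4 a$)
$\frac{h{\left(-630 \right)}}{2849196} - \frac{89176}{J{\left(1274,1525 \right)}} = \frac{-108 + 4 \left(-630\right)}{2849196} - \frac{89176}{- \frac{11}{12}} = \left(-108 - 2520\right) \frac{1}{2849196} - - \frac{1070112}{11} = \left(-2628\right) \frac{1}{2849196} + \frac{1070112}{11} = - \frac{219}{237433} + \frac{1070112}{11} = \frac{254079900087}{2611763}$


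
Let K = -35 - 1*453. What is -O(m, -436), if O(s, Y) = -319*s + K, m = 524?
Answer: 167644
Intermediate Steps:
K = -488 (K = -35 - 453 = -488)
O(s, Y) = -488 - 319*s (O(s, Y) = -319*s - 488 = -488 - 319*s)
-O(m, -436) = -(-488 - 319*524) = -(-488 - 167156) = -1*(-167644) = 167644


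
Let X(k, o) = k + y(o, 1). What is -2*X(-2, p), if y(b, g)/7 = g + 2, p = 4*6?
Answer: -38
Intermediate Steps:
p = 24
y(b, g) = 14 + 7*g (y(b, g) = 7*(g + 2) = 7*(2 + g) = 14 + 7*g)
X(k, o) = 21 + k (X(k, o) = k + (14 + 7*1) = k + (14 + 7) = k + 21 = 21 + k)
-2*X(-2, p) = -2*(21 - 2) = -2*19 = -38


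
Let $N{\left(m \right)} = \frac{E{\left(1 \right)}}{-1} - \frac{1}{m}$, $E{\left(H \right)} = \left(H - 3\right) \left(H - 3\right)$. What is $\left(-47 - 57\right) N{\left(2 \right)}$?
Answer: $468$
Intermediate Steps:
$E{\left(H \right)} = \left(-3 + H\right)^{2}$ ($E{\left(H \right)} = \left(-3 + H\right) \left(-3 + H\right) = \left(-3 + H\right)^{2}$)
$N{\left(m \right)} = -4 - \frac{1}{m}$ ($N{\left(m \right)} = \frac{\left(-3 + 1\right)^{2}}{-1} - \frac{1}{m} = \left(-2\right)^{2} \left(-1\right) - \frac{1}{m} = 4 \left(-1\right) - \frac{1}{m} = -4 - \frac{1}{m}$)
$\left(-47 - 57\right) N{\left(2 \right)} = \left(-47 - 57\right) \left(-4 - \frac{1}{2}\right) = - 104 \left(-4 - \frac{1}{2}\right) = \left(-104\right) \left(- \frac{9}{2}\right) = 468$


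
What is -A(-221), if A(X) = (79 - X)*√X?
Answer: -300*I*√221 ≈ -4459.8*I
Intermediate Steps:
A(X) = √X*(79 - X)
-A(-221) = -√(-221)*(79 - 1*(-221)) = -I*√221*(79 + 221) = -I*√221*300 = -300*I*√221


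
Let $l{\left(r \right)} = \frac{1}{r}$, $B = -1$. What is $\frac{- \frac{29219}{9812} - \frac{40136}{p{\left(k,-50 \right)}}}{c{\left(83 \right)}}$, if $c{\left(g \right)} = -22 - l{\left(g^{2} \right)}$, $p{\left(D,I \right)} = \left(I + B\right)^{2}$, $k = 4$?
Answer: $\frac{3236542108339}{3867939057708} \approx 0.83676$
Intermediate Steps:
$p{\left(D,I \right)} = \left(-1 + I\right)^{2}$ ($p{\left(D,I \right)} = \left(I - 1\right)^{2} = \left(-1 + I\right)^{2}$)
$c{\left(g \right)} = -22 - \frac{1}{g^{2}}$
$\frac{- \frac{29219}{9812} - \frac{40136}{p{\left(k,-50 \right)}}}{c{\left(83 \right)}} = \frac{- \frac{29219}{9812} - \frac{40136}{\left(-1 - 50\right)^{2}}}{-22 - \frac{1}{6889}} = \frac{\left(-29219\right) \frac{1}{9812} - \frac{40136}{\left(-51\right)^{2}}}{-22 - \frac{1}{6889}} = \frac{- \frac{29219}{9812} - \frac{40136}{2601}}{-22 - \frac{1}{6889}} = \frac{- \frac{29219}{9812} - \frac{40136}{2601}}{- \frac{151559}{6889}} = \left(- \frac{29219}{9812} - \frac{40136}{2601}\right) \left(- \frac{6889}{151559}\right) = \left(- \frac{469813051}{25521012}\right) \left(- \frac{6889}{151559}\right) = \frac{3236542108339}{3867939057708}$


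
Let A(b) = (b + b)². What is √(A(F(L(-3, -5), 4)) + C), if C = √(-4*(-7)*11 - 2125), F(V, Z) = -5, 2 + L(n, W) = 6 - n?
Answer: √(100 + I*√1817) ≈ 10.215 + 2.0864*I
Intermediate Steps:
L(n, W) = 4 - n (L(n, W) = -2 + (6 - n) = 4 - n)
A(b) = 4*b² (A(b) = (2*b)² = 4*b²)
C = I*√1817 (C = √(28*11 - 2125) = √(308 - 2125) = √(-1817) = I*√1817 ≈ 42.626*I)
√(A(F(L(-3, -5), 4)) + C) = √(4*(-5)² + I*√1817) = √(4*25 + I*√1817) = √(100 + I*√1817)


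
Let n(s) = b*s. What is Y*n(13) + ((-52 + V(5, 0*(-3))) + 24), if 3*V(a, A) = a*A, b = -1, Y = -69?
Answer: 869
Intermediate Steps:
n(s) = -s
V(a, A) = A*a/3 (V(a, A) = (a*A)/3 = (A*a)/3 = A*a/3)
Y*n(13) + ((-52 + V(5, 0*(-3))) + 24) = -(-69)*13 + ((-52 + (⅓)*(0*(-3))*5) + 24) = -69*(-13) + ((-52 + (⅓)*0*5) + 24) = 897 + ((-52 + 0) + 24) = 897 + (-52 + 24) = 897 - 28 = 869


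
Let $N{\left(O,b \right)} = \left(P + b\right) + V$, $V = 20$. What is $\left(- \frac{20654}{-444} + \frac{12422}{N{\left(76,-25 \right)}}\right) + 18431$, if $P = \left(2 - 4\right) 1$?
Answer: $\frac{25956379}{1554} \approx 16703.0$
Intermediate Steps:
$P = -2$ ($P = \left(-2\right) 1 = -2$)
$N{\left(O,b \right)} = 18 + b$ ($N{\left(O,b \right)} = \left(-2 + b\right) + 20 = 18 + b$)
$\left(- \frac{20654}{-444} + \frac{12422}{N{\left(76,-25 \right)}}\right) + 18431 = \left(- \frac{20654}{-444} + \frac{12422}{18 - 25}\right) + 18431 = \left(\left(-20654\right) \left(- \frac{1}{444}\right) + \frac{12422}{-7}\right) + 18431 = \left(\frac{10327}{222} + 12422 \left(- \frac{1}{7}\right)\right) + 18431 = \left(\frac{10327}{222} - \frac{12422}{7}\right) + 18431 = - \frac{2685395}{1554} + 18431 = \frac{25956379}{1554}$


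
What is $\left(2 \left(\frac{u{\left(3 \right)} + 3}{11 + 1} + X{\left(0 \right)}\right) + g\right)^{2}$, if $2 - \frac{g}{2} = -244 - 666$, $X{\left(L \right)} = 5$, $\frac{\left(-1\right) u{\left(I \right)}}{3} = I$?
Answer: $3359889$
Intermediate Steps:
$u{\left(I \right)} = - 3 I$
$g = 1824$ ($g = 4 - 2 \left(-244 - 666\right) = 4 - -1820 = 4 + 1820 = 1824$)
$\left(2 \left(\frac{u{\left(3 \right)} + 3}{11 + 1} + X{\left(0 \right)}\right) + g\right)^{2} = \left(2 \left(\frac{\left(-3\right) 3 + 3}{11 + 1} + 5\right) + 1824\right)^{2} = \left(2 \left(\frac{-9 + 3}{12} + 5\right) + 1824\right)^{2} = \left(2 \left(\left(-6\right) \frac{1}{12} + 5\right) + 1824\right)^{2} = \left(2 \left(- \frac{1}{2} + 5\right) + 1824\right)^{2} = \left(2 \cdot \frac{9}{2} + 1824\right)^{2} = \left(9 + 1824\right)^{2} = 1833^{2} = 3359889$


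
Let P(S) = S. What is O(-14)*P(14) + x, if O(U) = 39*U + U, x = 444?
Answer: -7396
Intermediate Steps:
O(U) = 40*U
O(-14)*P(14) + x = (40*(-14))*14 + 444 = -560*14 + 444 = -7840 + 444 = -7396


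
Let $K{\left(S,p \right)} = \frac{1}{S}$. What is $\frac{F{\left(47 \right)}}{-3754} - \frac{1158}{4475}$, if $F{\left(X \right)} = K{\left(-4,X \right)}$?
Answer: $- \frac{17384053}{67196600} \approx -0.2587$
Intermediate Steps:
$F{\left(X \right)} = - \frac{1}{4}$ ($F{\left(X \right)} = \frac{1}{-4} = - \frac{1}{4}$)
$\frac{F{\left(47 \right)}}{-3754} - \frac{1158}{4475} = - \frac{1}{4 \left(-3754\right)} - \frac{1158}{4475} = \left(- \frac{1}{4}\right) \left(- \frac{1}{3754}\right) - \frac{1158}{4475} = \frac{1}{15016} - \frac{1158}{4475} = - \frac{17384053}{67196600}$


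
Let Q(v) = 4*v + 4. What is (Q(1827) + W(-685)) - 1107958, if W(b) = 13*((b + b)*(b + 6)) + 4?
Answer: 10992348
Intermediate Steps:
Q(v) = 4 + 4*v
W(b) = 4 + 26*b*(6 + b) (W(b) = 13*((2*b)*(6 + b)) + 4 = 13*(2*b*(6 + b)) + 4 = 26*b*(6 + b) + 4 = 4 + 26*b*(6 + b))
(Q(1827) + W(-685)) - 1107958 = ((4 + 4*1827) + (4 + 26*(-685)² + 156*(-685))) - 1107958 = ((4 + 7308) + (4 + 26*469225 - 106860)) - 1107958 = (7312 + (4 + 12199850 - 106860)) - 1107958 = (7312 + 12092994) - 1107958 = 12100306 - 1107958 = 10992348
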